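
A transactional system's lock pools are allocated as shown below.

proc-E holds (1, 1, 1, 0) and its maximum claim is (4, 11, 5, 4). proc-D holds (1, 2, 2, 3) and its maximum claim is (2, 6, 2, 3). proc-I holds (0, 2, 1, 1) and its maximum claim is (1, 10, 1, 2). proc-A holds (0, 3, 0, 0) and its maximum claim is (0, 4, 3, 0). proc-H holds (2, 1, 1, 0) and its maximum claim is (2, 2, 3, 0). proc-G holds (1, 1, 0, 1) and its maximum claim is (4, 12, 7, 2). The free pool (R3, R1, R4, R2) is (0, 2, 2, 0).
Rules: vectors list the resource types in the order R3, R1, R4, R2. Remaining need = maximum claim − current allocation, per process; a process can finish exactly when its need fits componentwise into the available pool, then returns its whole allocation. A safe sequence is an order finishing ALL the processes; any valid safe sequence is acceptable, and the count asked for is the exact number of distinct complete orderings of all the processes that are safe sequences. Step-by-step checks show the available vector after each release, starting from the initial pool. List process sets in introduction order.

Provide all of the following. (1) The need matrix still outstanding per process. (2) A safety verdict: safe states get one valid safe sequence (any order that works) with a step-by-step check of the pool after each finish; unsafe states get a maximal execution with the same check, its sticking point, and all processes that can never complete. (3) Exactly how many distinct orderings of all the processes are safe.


(1) Remaining need (order R3, R1, R4, R2):
  proc-E: (3, 10, 4, 4)
  proc-D: (1, 4, 0, 0)
  proc-I: (1, 8, 0, 1)
  proc-A: (0, 1, 3, 0)
  proc-H: (0, 1, 2, 0)
  proc-G: (3, 11, 7, 1)
(2) SAFE. One safe sequence: proc-H, proc-A, proc-D, proc-I, proc-E, proc-G.
Key observation: the order's first zero-slack moment is proc-H ((0, 1, 2, 0) needed, (0, 2, 2, 0) free — a requested resource with nothing to spare).
Step-by-step check:
  pool = (0, 2, 2, 0)
  proc-H: need (0, 1, 2, 0) fits (0, 2, 2, 0); releases (2, 1, 1, 0), pool now (2, 3, 3, 0)
  proc-A: need (0, 1, 3, 0) fits (2, 3, 3, 0); releases (0, 3, 0, 0), pool now (2, 6, 3, 0)
  proc-D: need (1, 4, 0, 0) fits (2, 6, 3, 0); releases (1, 2, 2, 3), pool now (3, 8, 5, 3)
  proc-I: need (1, 8, 0, 1) fits (3, 8, 5, 3); releases (0, 2, 1, 1), pool now (3, 10, 6, 4)
  proc-E: need (3, 10, 4, 4) fits (3, 10, 6, 4); releases (1, 1, 1, 0), pool now (4, 11, 7, 4)
  proc-G: need (3, 11, 7, 1) fits (4, 11, 7, 4); releases (1, 1, 0, 1), pool now (5, 12, 7, 5)
(3) Precisely 1 of the possible complete orderings is a safe sequence.


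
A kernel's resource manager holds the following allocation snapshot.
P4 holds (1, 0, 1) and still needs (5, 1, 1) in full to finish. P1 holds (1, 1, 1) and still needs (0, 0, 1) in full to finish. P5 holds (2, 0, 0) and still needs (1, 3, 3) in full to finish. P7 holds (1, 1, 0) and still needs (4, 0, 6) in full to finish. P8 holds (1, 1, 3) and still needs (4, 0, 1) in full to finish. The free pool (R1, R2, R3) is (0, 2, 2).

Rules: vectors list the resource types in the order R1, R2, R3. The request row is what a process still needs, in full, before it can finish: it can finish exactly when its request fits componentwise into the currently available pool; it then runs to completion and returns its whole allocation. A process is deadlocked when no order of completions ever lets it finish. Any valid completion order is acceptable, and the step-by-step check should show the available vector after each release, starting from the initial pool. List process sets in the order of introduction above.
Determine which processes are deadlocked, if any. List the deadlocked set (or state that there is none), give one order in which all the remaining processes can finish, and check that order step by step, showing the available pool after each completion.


The deadlocked set is P4, P7 and P8.
Key observation: the wall is R1: completing P1, P5 brings the pool only to (3, 3, 3), and all the rest need more.
One completion order for the rest: P1, P5. Walking it through:
  pool = (0, 2, 2)
  run P1 (needs (0, 0, 1), free (0, 2, 2)); after release of (1, 1, 1) the pool is (1, 3, 3)
  run P5 (needs (1, 3, 3), free (1, 3, 3)); after release of (2, 0, 0) the pool is (3, 3, 3)
None of the blocked processes ever fits:
  P4 still needs (5, 1, 1) but only (3, 3, 3) is free — short on R1
  P7 still needs (4, 0, 6) but only (3, 3, 3) is free — short on R1 and R3
  P8 still needs (4, 0, 1) but only (3, 3, 3) is free — short on R1


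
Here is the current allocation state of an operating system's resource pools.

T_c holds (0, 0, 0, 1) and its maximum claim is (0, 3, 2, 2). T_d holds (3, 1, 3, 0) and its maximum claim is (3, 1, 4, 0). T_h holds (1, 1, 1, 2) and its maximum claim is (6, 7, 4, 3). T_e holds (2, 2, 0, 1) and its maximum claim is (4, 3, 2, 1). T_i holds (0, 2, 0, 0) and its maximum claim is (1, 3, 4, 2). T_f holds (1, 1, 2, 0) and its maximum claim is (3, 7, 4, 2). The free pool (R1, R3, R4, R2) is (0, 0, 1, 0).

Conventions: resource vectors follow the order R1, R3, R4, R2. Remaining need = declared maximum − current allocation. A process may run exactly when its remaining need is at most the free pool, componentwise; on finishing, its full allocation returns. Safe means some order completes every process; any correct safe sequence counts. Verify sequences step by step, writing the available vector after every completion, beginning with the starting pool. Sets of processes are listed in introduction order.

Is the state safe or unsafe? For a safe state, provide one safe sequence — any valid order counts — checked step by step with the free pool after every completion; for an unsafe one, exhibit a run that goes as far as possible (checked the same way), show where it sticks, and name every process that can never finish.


UNSAFE.
Key observation: the pool after T_d, T_e, T_c, T_i is (5, 5, 4, 2); every surviving request exceeds it in R3, so progress ends there.
A maximal execution: T_d, T_e, T_c, T_i — then nothing else fits. Check, step by step:
  pool = (0, 0, 1, 0)
  T_d needs (0, 0, 1, 0) <= (0, 0, 1, 0) -> finishes; pool += (3, 1, 3, 0) = (3, 1, 4, 0)
  T_e needs (2, 1, 2, 0) <= (3, 1, 4, 0) -> finishes; pool += (2, 2, 0, 1) = (5, 3, 4, 1)
  T_c needs (0, 3, 2, 1) <= (5, 3, 4, 1) -> finishes; pool += (0, 0, 0, 1) = (5, 3, 4, 2)
  T_i needs (1, 1, 4, 2) <= (5, 3, 4, 2) -> finishes; pool += (0, 2, 0, 0) = (5, 5, 4, 2)
  T_h still needs (5, 6, 3, 1) but only (5, 5, 4, 2) is free — short on R3
  T_f still needs (2, 6, 2, 2) but only (5, 5, 4, 2) is free — short on R3
Processes that can never finish: T_h and T_f.


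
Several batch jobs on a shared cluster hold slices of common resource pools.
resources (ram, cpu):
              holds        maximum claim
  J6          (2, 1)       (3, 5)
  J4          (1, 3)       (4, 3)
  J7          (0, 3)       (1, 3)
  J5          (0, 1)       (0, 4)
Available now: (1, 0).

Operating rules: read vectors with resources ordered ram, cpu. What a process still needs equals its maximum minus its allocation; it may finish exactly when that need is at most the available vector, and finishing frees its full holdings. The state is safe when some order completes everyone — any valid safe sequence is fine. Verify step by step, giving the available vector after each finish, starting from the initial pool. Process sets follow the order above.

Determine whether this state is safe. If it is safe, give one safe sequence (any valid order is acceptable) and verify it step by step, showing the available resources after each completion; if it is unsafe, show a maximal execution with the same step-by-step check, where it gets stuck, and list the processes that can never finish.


SAFE. One safe sequence: J7, J5, J6, J4.
Key observation: at J7 the run first touches a limit — (1, 0) against (1, 0), exact on a resource it actually requests.
Step-by-step check:
  pool = (1, 0)
  run J7 (needs (1, 0), free (1, 0)); after release of (0, 3) the pool is (1, 3)
  run J5 (needs (0, 3), free (1, 3)); after release of (0, 1) the pool is (1, 4)
  run J6 (needs (1, 4), free (1, 4)); after release of (2, 1) the pool is (3, 5)
  run J4 (needs (3, 0), free (3, 5)); after release of (1, 3) the pool is (4, 8)


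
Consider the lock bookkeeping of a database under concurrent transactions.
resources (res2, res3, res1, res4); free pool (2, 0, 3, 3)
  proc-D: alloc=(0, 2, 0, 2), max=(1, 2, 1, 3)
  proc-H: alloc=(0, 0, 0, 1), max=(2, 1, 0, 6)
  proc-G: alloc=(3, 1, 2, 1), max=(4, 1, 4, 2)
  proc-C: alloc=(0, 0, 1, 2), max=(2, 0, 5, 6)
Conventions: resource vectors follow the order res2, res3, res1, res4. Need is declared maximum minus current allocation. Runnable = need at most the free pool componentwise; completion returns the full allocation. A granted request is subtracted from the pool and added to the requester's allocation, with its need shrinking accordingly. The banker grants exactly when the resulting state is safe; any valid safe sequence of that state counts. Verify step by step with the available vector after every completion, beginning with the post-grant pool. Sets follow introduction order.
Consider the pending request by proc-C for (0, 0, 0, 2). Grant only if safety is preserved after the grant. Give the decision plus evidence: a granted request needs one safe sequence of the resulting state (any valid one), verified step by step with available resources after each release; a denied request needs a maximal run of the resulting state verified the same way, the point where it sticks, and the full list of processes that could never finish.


GRANT — the state after the grant stays safe, e.g. via proc-G, proc-D, proc-C, proc-H.
Key observation: the transfer keeps a workable pool ((2, 0, 3, 1)); proc-G starts the safe sequence.
Step-by-step check of the post-grant state:
  pool = (2, 0, 3, 1)
  proc-G needs (1, 0, 2, 1) <= (2, 0, 3, 1) -> finishes; pool += (3, 1, 2, 1) = (5, 1, 5, 2)
  proc-D needs (1, 0, 1, 1) <= (5, 1, 5, 2) -> finishes; pool += (0, 2, 0, 2) = (5, 3, 5, 4)
  proc-C needs (2, 0, 4, 2) <= (5, 3, 5, 4) -> finishes; pool += (0, 0, 1, 4) = (5, 3, 6, 8)
  proc-H needs (2, 1, 0, 5) <= (5, 3, 6, 8) -> finishes; pool += (0, 0, 0, 1) = (5, 3, 6, 9)


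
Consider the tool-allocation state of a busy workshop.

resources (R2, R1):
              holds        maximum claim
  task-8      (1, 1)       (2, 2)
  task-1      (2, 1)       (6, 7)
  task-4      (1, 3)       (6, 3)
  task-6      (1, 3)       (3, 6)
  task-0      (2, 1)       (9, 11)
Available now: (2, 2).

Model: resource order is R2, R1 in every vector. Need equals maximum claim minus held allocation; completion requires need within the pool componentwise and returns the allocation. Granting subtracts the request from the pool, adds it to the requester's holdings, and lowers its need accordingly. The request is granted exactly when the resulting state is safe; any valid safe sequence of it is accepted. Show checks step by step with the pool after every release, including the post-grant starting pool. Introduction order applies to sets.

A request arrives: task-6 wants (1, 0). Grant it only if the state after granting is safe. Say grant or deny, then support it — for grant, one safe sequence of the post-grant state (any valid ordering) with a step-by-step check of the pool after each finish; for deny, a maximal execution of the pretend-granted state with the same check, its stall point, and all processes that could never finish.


GRANT: granting preserves safety; a valid post-grant sequence is task-8, task-6, task-1, task-4, task-0.
Key observation: the grant leaves (1, 2) free — enough for task-8, whose release restarts the cascade.
Check on the post-grant state, step by step:
  pool = (1, 2)
  task-8: need (1, 1) fits (1, 2); releases (1, 1), pool now (2, 3)
  task-6: need (1, 3) fits (2, 3); releases (2, 3), pool now (4, 6)
  task-1: need (4, 6) fits (4, 6); releases (2, 1), pool now (6, 7)
  task-4: need (5, 0) fits (6, 7); releases (1, 3), pool now (7, 10)
  task-0: need (7, 10) fits (7, 10); releases (2, 1), pool now (9, 11)


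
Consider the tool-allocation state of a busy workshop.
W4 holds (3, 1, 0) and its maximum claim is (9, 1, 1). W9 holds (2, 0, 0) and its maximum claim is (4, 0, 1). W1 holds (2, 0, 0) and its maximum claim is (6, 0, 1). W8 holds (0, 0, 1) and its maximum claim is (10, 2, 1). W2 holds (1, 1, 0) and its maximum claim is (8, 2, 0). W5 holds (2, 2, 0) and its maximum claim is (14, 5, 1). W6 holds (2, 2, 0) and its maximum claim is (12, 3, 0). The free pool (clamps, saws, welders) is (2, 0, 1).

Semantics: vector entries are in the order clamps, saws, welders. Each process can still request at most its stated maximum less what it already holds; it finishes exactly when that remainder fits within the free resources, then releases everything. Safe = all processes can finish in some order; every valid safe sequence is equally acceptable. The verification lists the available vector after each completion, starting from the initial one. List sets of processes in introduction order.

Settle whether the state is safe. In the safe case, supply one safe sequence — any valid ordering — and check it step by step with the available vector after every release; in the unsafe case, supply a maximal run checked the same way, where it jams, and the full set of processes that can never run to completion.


SAFE — a valid safe sequence is W9, W1, W4, W2, W6, W8, W5.
Key observation: the first exact fit in this order is W9 — it needs (2, 0, 1) with (2, 0, 1) free, meeting a requested resource to the last unit.
Step-by-step check:
  pool = (2, 0, 1)
  W9 needs (2, 0, 1) <= (2, 0, 1) -> finishes; pool += (2, 0, 0) = (4, 0, 1)
  W1 needs (4, 0, 1) <= (4, 0, 1) -> finishes; pool += (2, 0, 0) = (6, 0, 1)
  W4 needs (6, 0, 1) <= (6, 0, 1) -> finishes; pool += (3, 1, 0) = (9, 1, 1)
  W2 needs (7, 1, 0) <= (9, 1, 1) -> finishes; pool += (1, 1, 0) = (10, 2, 1)
  W6 needs (10, 1, 0) <= (10, 2, 1) -> finishes; pool += (2, 2, 0) = (12, 4, 1)
  W8 needs (10, 2, 0) <= (12, 4, 1) -> finishes; pool += (0, 0, 1) = (12, 4, 2)
  W5 needs (12, 3, 1) <= (12, 4, 2) -> finishes; pool += (2, 2, 0) = (14, 6, 2)


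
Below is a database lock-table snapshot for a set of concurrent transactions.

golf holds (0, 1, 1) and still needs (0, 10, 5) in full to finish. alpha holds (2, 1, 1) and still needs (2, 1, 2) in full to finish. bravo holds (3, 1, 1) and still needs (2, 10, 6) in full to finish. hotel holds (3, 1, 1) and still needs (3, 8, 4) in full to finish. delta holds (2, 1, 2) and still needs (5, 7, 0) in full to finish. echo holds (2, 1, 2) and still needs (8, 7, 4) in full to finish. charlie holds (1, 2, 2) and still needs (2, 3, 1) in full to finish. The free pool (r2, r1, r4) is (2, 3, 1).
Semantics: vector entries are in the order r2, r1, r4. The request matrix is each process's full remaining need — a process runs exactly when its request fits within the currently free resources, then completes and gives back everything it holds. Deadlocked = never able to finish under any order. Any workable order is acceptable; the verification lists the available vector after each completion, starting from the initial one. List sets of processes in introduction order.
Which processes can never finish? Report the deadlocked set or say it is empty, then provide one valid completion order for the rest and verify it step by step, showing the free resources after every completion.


Deadlocked set: golf, bravo, hotel, delta and echo.
Key observation: the wall is r1: completing charlie, alpha brings the pool only to (5, 6, 4), and all the rest need more.
The rest can finish in the order charlie, alpha. Walking it through:
  pool = (2, 3, 1)
  charlie: need (2, 3, 1) fits (2, 3, 1); releases (1, 2, 2), pool now (3, 5, 3)
  alpha: need (2, 1, 2) fits (3, 5, 3); releases (2, 1, 1), pool now (5, 6, 4)
The blocked processes can never fit:
  blocked: golf wants (0, 10, 5), pool (5, 6, 4) — not enough r1 and r4
  blocked: bravo wants (2, 10, 6), pool (5, 6, 4) — not enough r1 and r4
  blocked: hotel wants (3, 8, 4), pool (5, 6, 4) — not enough r1
  blocked: delta wants (5, 7, 0), pool (5, 6, 4) — not enough r1
  blocked: echo wants (8, 7, 4), pool (5, 6, 4) — not enough r2 and r1


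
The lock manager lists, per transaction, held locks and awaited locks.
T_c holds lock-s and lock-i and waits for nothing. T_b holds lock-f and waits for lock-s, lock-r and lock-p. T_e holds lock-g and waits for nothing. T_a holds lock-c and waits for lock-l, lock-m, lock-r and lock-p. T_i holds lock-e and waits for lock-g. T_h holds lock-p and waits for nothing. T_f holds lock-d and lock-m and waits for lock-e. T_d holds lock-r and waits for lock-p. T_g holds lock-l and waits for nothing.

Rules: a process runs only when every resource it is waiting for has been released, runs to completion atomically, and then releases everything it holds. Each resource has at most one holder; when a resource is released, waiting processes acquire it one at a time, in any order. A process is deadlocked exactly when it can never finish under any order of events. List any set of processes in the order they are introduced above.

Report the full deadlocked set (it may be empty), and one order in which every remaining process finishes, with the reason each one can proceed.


No process is deadlocked.
Key observation: the wait graph is acyclic; completion cascades from the unblocked processes through everyone else.
One completion order for the rest: T_c, T_e, T_h, T_i, T_d, T_f, T_g, T_a, T_b.
Walking it through:
  T_c waits on nothing -> runs at once and releases lock-s and lock-i
  T_e waits on nothing -> runs at once and releases lock-g
  T_h waits on nothing -> runs at once and releases lock-p
  T_i waits on lock-g — all released -> runs and releases lock-e
  T_d waits on lock-p — all released -> runs and releases lock-r
  T_f waits on lock-e — all released -> runs and releases lock-d and lock-m
  T_g waits on nothing -> runs at once and releases lock-l
  T_a waits on lock-l, lock-m, lock-r and lock-p — all released -> runs and releases lock-c
  T_b waits on lock-s, lock-r and lock-p — all released -> runs and releases lock-f


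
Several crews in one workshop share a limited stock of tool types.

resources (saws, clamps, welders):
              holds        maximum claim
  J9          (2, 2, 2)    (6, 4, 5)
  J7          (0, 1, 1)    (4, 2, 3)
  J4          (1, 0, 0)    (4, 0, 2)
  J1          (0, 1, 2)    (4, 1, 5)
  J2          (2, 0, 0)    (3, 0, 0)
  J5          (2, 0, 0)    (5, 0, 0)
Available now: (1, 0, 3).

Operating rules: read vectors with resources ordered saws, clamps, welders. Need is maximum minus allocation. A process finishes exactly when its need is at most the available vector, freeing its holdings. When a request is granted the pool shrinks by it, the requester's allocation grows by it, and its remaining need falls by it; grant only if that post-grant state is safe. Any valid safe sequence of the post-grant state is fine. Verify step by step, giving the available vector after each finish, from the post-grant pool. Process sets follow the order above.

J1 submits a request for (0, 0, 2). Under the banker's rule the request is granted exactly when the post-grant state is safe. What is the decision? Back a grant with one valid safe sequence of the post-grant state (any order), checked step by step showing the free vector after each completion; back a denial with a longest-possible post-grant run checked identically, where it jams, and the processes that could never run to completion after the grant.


GRANT: granting preserves safety; a valid post-grant sequence is J2, J5, J1, J7, J4, J9.
Key observation: even at the reduced pool (1, 0, 1), J2 fits immediately, so safety survives the grant.
Check on the post-grant state, step by step:
  pool = (1, 0, 1)
  J2: need (1, 0, 0) fits (1, 0, 1); releases (2, 0, 0), pool now (3, 0, 1)
  J5: need (3, 0, 0) fits (3, 0, 1); releases (2, 0, 0), pool now (5, 0, 1)
  J1: need (4, 0, 1) fits (5, 0, 1); releases (0, 1, 4), pool now (5, 1, 5)
  J7: need (4, 1, 2) fits (5, 1, 5); releases (0, 1, 1), pool now (5, 2, 6)
  J4: need (3, 0, 2) fits (5, 2, 6); releases (1, 0, 0), pool now (6, 2, 6)
  J9: need (4, 2, 3) fits (6, 2, 6); releases (2, 2, 2), pool now (8, 4, 8)


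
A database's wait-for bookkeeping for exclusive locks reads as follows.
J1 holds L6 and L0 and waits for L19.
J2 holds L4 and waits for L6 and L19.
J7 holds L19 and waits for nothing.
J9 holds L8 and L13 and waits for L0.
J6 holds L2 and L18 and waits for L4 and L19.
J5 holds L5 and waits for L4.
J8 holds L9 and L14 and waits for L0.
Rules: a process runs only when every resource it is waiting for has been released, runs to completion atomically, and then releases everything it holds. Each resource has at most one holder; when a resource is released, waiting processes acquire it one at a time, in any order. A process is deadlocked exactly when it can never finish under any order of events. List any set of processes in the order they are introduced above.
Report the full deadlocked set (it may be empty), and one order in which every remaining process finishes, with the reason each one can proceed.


Nothing here is deadlocked.
Key observation: the wait graph is acyclic; completion cascades from the unblocked processes through everyone else.
One completion order for the rest: J7, J1, J2, J8, J5, J9, J6.
Walking it through:
  J7 waits on nothing -> runs at once and releases L19
  run J1 (all its waits — L19 — are resolved); releases L6 and L0
  run J2 (all its waits — L6 and L19 — are resolved); releases L4
  run J8 (all its waits — L0 — are resolved); releases L9 and L14
  run J5 (all its waits — L4 — are resolved); releases L5
  run J9 (all its waits — L0 — are resolved); releases L8 and L13
  run J6 (all its waits — L4 and L19 — are resolved); releases L2 and L18


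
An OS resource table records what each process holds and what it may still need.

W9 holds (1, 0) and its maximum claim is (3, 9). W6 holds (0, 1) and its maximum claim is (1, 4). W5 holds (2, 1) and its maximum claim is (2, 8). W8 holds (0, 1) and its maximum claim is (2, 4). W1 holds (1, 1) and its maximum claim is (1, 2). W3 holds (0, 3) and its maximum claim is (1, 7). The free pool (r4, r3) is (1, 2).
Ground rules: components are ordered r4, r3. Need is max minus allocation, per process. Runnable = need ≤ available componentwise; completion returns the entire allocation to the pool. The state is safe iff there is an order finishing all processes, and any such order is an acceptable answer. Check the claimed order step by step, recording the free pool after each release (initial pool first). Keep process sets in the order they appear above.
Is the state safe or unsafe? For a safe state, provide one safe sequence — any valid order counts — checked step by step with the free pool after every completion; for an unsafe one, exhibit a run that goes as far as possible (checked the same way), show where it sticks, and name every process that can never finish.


SAFE, for example via the order W1, W6, W3, W8, W5, W9.
Key observation: at W6 the run first touches a limit — (1, 3) against (2, 3), exact on a resource it actually requests.
Check, step by step:
  pool = (1, 2)
  W1: need (0, 1) fits (1, 2); releases (1, 1), pool now (2, 3)
  W6: need (1, 3) fits (2, 3); releases (0, 1), pool now (2, 4)
  W3: need (1, 4) fits (2, 4); releases (0, 3), pool now (2, 7)
  W8: need (2, 3) fits (2, 7); releases (0, 1), pool now (2, 8)
  W5: need (0, 7) fits (2, 8); releases (2, 1), pool now (4, 9)
  W9: need (2, 9) fits (4, 9); releases (1, 0), pool now (5, 9)


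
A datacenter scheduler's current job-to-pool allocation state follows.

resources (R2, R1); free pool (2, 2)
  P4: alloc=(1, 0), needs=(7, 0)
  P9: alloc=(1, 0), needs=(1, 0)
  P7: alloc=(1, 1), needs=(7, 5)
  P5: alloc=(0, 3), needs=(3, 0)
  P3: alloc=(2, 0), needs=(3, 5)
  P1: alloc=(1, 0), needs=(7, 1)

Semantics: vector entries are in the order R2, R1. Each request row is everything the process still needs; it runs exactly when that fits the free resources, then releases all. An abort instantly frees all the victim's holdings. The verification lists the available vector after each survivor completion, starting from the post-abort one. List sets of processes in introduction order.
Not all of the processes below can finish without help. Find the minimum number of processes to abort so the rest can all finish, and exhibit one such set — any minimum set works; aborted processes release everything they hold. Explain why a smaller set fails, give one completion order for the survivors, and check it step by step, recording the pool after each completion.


The answer: abort P7 and P1.
Key observation: P4 was stuck for good until P7 and P1 gave back (2, 1); in the order shown it finishes at step 4.
No one abort is enough; case by case: P4 alone leaves P7 blocked (short on R2); P9 alone leaves P4 blocked (short on R2); P7 alone leaves P4 blocked (short on R2); P5 alone leaves P4 blocked (short on R2); P3 alone leaves P4 blocked (short on R2); P1 alone leaves P4 blocked (short on R2).
One survivor order: P5, P3, P9, P4. Check, step by step (post-abort pool first):
  pool = (4, 3)
  P5 needs (3, 0) <= (4, 3) -> finishes; pool += (0, 3) = (4, 6)
  P3 needs (3, 5) <= (4, 6) -> finishes; pool += (2, 0) = (6, 6)
  P9 needs (1, 0) <= (6, 6) -> finishes; pool += (1, 0) = (7, 6)
  P4 needs (7, 0) <= (7, 6) -> finishes; pool += (1, 0) = (8, 6)


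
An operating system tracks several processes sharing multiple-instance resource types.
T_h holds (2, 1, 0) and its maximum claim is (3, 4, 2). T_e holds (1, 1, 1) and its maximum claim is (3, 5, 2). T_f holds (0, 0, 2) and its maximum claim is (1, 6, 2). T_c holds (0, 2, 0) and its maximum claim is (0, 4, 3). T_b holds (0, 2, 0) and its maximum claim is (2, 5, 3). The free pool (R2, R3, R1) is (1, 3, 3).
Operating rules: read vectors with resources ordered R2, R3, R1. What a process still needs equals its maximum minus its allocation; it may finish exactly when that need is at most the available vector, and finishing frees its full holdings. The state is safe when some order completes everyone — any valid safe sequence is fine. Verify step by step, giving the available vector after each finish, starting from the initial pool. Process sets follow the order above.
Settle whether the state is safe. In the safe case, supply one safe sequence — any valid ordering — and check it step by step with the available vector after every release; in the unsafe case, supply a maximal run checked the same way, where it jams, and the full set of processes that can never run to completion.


SAFE — a valid safe sequence is T_h, T_c, T_b, T_e, T_f.
Key observation: the order's first zero-slack moment is T_h ((1, 3, 2) needed, (1, 3, 3) free — a requested resource with nothing to spare).
Step-by-step check:
  pool = (1, 3, 3)
  run T_h (needs (1, 3, 2), free (1, 3, 3)); after release of (2, 1, 0) the pool is (3, 4, 3)
  run T_c (needs (0, 2, 3), free (3, 4, 3)); after release of (0, 2, 0) the pool is (3, 6, 3)
  run T_b (needs (2, 3, 3), free (3, 6, 3)); after release of (0, 2, 0) the pool is (3, 8, 3)
  run T_e (needs (2, 4, 1), free (3, 8, 3)); after release of (1, 1, 1) the pool is (4, 9, 4)
  run T_f (needs (1, 6, 0), free (4, 9, 4)); after release of (0, 0, 2) the pool is (4, 9, 6)


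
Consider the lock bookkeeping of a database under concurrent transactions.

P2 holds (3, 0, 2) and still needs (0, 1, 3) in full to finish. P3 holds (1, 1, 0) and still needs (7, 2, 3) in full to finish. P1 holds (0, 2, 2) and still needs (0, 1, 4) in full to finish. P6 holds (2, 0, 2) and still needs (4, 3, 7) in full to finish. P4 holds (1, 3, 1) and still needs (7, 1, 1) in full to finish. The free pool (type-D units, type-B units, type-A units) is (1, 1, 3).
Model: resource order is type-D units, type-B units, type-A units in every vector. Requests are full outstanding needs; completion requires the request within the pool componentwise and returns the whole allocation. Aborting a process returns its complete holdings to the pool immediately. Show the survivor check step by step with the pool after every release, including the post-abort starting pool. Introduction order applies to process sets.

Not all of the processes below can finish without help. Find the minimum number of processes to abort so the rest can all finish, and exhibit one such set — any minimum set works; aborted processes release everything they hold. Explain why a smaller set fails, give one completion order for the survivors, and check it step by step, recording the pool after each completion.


Abort P4.
Key observation: no ordering could ever have run P3 before the abort of P4; with (1, 3, 1) back in the pool it fits at step 4.
Minimality: the empty abort set fails — the state is deadlocked as it stands.
Survivors finish in the order: P2, P1, P6, P3. Verifying each step (pool after the aborts first):
  pool = (2, 4, 4)
  P2 needs (0, 1, 3) <= (2, 4, 4) -> finishes; pool += (3, 0, 2) = (5, 4, 6)
  P1 needs (0, 1, 4) <= (5, 4, 6) -> finishes; pool += (0, 2, 2) = (5, 6, 8)
  P6 needs (4, 3, 7) <= (5, 6, 8) -> finishes; pool += (2, 0, 2) = (7, 6, 10)
  P3 needs (7, 2, 3) <= (7, 6, 10) -> finishes; pool += (1, 1, 0) = (8, 7, 10)


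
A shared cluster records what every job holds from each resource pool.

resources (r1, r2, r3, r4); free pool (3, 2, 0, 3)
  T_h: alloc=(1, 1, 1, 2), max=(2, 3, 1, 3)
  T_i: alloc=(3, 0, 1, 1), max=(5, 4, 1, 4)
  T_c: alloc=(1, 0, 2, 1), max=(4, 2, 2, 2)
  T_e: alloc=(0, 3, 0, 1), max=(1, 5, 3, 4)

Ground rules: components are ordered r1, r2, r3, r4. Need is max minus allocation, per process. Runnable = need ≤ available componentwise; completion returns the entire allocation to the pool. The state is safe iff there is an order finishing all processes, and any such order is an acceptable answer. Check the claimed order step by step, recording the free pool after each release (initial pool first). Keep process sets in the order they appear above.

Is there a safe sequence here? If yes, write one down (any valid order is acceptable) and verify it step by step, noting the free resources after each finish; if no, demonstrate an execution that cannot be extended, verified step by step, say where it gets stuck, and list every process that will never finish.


SAFE — a valid safe sequence is T_c, T_h, T_e, T_i.
Key observation: the order's first zero-slack moment is T_c ((3, 2, 0, 1) needed, (3, 2, 0, 3) free — a requested resource with nothing to spare).
Walking it through:
  pool = (3, 2, 0, 3)
  T_c: need (3, 2, 0, 1) fits (3, 2, 0, 3); releases (1, 0, 2, 1), pool now (4, 2, 2, 4)
  T_h: need (1, 2, 0, 1) fits (4, 2, 2, 4); releases (1, 1, 1, 2), pool now (5, 3, 3, 6)
  T_e: need (1, 2, 3, 3) fits (5, 3, 3, 6); releases (0, 3, 0, 1), pool now (5, 6, 3, 7)
  T_i: need (2, 4, 0, 3) fits (5, 6, 3, 7); releases (3, 0, 1, 1), pool now (8, 6, 4, 8)


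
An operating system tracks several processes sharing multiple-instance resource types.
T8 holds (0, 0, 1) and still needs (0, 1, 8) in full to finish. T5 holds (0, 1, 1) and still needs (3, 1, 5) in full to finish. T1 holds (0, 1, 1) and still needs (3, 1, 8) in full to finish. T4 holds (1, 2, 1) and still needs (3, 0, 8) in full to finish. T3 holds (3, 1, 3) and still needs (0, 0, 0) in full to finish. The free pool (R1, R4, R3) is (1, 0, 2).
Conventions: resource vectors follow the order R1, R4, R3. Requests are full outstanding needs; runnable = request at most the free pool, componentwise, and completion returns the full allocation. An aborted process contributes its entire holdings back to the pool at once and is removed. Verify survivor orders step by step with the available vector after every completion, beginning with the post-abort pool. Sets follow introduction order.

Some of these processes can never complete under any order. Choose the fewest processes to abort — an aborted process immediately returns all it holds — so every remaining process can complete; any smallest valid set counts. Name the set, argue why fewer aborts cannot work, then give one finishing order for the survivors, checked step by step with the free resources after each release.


Abort T8 and T1.
Key observation: no ordering could ever have run T4 before the abort of T8 and T1; with (0, 1, 2) back in the pool it fits at step 3.
No one abort is enough; case by case: T8 alone leaves T1 blocked (short on R3); T5 alone leaves T8 blocked (short on R3); T1 alone leaves T8 blocked (short on R3); T4 alone leaves T8 blocked (short on R3); T3 alone leaves T8 blocked (short on R3).
The survivors complete as T3, T5, T4. Step-by-step check (starting from the post-abort pool):
  pool = (1, 1, 4)
  run T3 (needs (0, 0, 0), free (1, 1, 4)); after release of (3, 1, 3) the pool is (4, 2, 7)
  run T5 (needs (3, 1, 5), free (4, 2, 7)); after release of (0, 1, 1) the pool is (4, 3, 8)
  run T4 (needs (3, 0, 8), free (4, 3, 8)); after release of (1, 2, 1) the pool is (5, 5, 9)


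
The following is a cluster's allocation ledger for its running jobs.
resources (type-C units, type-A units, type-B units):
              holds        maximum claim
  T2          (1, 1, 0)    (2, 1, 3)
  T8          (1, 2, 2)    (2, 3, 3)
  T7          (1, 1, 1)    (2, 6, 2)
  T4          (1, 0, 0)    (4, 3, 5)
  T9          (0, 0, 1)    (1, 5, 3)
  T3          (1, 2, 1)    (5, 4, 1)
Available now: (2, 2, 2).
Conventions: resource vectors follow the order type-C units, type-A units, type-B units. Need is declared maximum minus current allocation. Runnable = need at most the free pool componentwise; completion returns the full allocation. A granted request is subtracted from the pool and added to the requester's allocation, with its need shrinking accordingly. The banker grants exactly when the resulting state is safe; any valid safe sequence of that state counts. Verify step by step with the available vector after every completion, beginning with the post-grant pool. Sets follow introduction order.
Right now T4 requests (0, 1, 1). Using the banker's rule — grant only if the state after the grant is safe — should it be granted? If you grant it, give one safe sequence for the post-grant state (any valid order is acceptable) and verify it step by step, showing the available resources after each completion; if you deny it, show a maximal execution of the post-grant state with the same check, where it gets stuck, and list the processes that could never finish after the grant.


GRANT — the state after the grant stays safe, e.g. via T8, T2, T3, T7, T9, T4.
Key observation: granting shrinks the pool to (2, 1, 1), yet T8 still fits and the chain goes through.
Check on the post-grant state, step by step:
  pool = (2, 1, 1)
  T8: need (1, 1, 1) fits (2, 1, 1); releases (1, 2, 2), pool now (3, 3, 3)
  T2: need (1, 0, 3) fits (3, 3, 3); releases (1, 1, 0), pool now (4, 4, 3)
  T3: need (4, 2, 0) fits (4, 4, 3); releases (1, 2, 1), pool now (5, 6, 4)
  T7: need (1, 5, 1) fits (5, 6, 4); releases (1, 1, 1), pool now (6, 7, 5)
  T9: need (1, 5, 2) fits (6, 7, 5); releases (0, 0, 1), pool now (6, 7, 6)
  T4: need (3, 2, 4) fits (6, 7, 6); releases (1, 1, 1), pool now (7, 8, 7)


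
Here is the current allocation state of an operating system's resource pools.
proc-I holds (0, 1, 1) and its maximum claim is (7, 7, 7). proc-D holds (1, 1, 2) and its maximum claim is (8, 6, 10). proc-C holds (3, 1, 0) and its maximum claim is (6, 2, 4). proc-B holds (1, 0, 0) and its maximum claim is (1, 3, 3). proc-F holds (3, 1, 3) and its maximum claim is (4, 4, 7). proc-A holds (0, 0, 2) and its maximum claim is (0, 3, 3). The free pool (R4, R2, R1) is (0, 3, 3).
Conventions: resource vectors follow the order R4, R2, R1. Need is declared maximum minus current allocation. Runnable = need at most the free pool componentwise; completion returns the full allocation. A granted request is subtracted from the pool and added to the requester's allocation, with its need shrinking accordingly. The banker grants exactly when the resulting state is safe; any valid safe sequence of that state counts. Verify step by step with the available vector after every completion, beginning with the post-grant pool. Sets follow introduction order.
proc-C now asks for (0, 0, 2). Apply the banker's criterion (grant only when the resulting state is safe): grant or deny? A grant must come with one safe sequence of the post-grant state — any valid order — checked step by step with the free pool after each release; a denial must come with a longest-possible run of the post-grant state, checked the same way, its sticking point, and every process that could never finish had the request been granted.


DENY — the pretend-granted state is unsafe.
Key observation: after proc-A, proc-B the pool peaks at (1, 3, 3), and each blocked process is short somewhere: proc-I on R4, R2, R1; proc-D on R4, R2, R1; proc-C on R4; proc-F on R1.
Pretend the grant happened; the run proc-A, proc-B goes as far as possible. Walking it through:
  pool = (0, 3, 1)
  proc-A needs (0, 3, 1) <= (0, 3, 1) -> finishes; pool += (0, 0, 2) = (0, 3, 3)
  proc-B needs (0, 3, 3) <= (0, 3, 3) -> finishes; pool += (1, 0, 0) = (1, 3, 3)
  blocked: proc-I wants (7, 6, 6), pool (1, 3, 3) — not enough R4, R2 and R1
  blocked: proc-D wants (7, 5, 8), pool (1, 3, 3) — not enough R4, R2 and R1
  blocked: proc-C wants (3, 1, 2), pool (1, 3, 3) — not enough R4
  blocked: proc-F wants (1, 3, 4), pool (1, 3, 3) — not enough R1
Processes that could never finish after the grant: proc-I, proc-D, proc-C and proc-F.


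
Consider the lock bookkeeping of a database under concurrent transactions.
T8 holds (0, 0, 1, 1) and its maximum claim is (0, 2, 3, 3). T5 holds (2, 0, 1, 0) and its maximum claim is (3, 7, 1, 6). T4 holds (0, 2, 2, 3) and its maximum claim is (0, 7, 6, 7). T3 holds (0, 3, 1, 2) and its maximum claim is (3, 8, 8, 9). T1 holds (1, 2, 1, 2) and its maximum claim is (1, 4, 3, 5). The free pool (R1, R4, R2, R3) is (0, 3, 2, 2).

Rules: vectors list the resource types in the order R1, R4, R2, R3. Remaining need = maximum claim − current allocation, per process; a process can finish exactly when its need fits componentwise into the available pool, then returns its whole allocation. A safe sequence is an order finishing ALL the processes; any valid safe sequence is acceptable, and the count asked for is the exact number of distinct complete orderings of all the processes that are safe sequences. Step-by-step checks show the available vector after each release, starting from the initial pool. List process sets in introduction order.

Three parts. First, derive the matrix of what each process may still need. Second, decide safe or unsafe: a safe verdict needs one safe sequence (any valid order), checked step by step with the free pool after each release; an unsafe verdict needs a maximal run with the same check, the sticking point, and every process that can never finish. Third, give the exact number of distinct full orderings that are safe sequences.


(1) Outstanding need per process (order R1, R4, R2, R3):
  T8: (0, 2, 2, 2)
  T5: (1, 7, 0, 6)
  T4: (0, 5, 4, 4)
  T3: (3, 5, 7, 7)
  T1: (0, 2, 2, 3)
(2) SAFE — a valid safe sequence is T8, T1, T4, T5, T3.
Key observation: at T8 the run first touches a limit — (0, 2, 2, 2) against (0, 3, 2, 2), exact on a resource it actually requests.
Step-by-step check:
  pool = (0, 3, 2, 2)
  T8 needs (0, 2, 2, 2) <= (0, 3, 2, 2) -> finishes; pool += (0, 0, 1, 1) = (0, 3, 3, 3)
  T1 needs (0, 2, 2, 3) <= (0, 3, 3, 3) -> finishes; pool += (1, 2, 1, 2) = (1, 5, 4, 5)
  T4 needs (0, 5, 4, 4) <= (1, 5, 4, 5) -> finishes; pool += (0, 2, 2, 3) = (1, 7, 6, 8)
  T5 needs (1, 7, 0, 6) <= (1, 7, 6, 8) -> finishes; pool += (2, 0, 1, 0) = (3, 7, 7, 8)
  T3 needs (3, 5, 7, 7) <= (3, 7, 7, 8) -> finishes; pool += (0, 3, 1, 2) = (3, 10, 8, 10)
(3) Exactly 1 of the possible complete orderings is a safe sequence.


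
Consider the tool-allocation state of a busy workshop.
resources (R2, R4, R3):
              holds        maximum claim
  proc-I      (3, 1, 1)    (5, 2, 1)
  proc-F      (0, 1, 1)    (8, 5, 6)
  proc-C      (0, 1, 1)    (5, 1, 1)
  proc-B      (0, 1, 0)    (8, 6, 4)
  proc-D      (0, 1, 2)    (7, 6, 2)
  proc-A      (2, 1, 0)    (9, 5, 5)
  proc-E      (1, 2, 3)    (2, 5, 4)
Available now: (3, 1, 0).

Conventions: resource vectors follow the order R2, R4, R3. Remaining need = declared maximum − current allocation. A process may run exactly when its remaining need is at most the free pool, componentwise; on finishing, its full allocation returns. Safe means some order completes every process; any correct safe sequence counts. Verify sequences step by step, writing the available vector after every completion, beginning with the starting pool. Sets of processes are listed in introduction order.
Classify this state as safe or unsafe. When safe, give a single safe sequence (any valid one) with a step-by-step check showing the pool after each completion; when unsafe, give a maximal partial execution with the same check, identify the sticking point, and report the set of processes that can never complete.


SAFE — a valid safe sequence is proc-I, proc-C, proc-E, proc-A, proc-F, proc-B, proc-D.
Key observation: at proc-I the run first touches a limit — (2, 1, 0) against (3, 1, 0), exact on a resource it actually requests.
Check, step by step:
  pool = (3, 1, 0)
  run proc-I (needs (2, 1, 0), free (3, 1, 0)); after release of (3, 1, 1) the pool is (6, 2, 1)
  run proc-C (needs (5, 0, 0), free (6, 2, 1)); after release of (0, 1, 1) the pool is (6, 3, 2)
  run proc-E (needs (1, 3, 1), free (6, 3, 2)); after release of (1, 2, 3) the pool is (7, 5, 5)
  run proc-A (needs (7, 4, 5), free (7, 5, 5)); after release of (2, 1, 0) the pool is (9, 6, 5)
  run proc-F (needs (8, 4, 5), free (9, 6, 5)); after release of (0, 1, 1) the pool is (9, 7, 6)
  run proc-B (needs (8, 5, 4), free (9, 7, 6)); after release of (0, 1, 0) the pool is (9, 8, 6)
  run proc-D (needs (7, 5, 0), free (9, 8, 6)); after release of (0, 1, 2) the pool is (9, 9, 8)
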